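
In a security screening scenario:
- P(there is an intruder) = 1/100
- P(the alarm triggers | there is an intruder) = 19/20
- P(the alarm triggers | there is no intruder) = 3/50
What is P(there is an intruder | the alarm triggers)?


Using Bayes' theorem:
P(A|B) = P(B|A)·P(A) / P(B)

P(the alarm triggers) = 19/20 × 1/100 + 3/50 × 99/100
= 19/2000 + 297/5000 = 689/10000

P(there is an intruder|the alarm triggers) = (19/2000) / (689/10000) = 95/689

P(there is an intruder|the alarm triggers) = 95/689 ≈ 13.79%


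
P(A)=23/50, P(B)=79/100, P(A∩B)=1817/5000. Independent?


P(A)×P(B) = 1817/5000
P(A∩B) = 1817/5000
Equal ✓ → Independent

Yes, independent


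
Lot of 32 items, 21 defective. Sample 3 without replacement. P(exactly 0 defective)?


Hypergeometric: C(21,0)×C(11,3)/C(32,3)
= 1×165/4960 = 33/992

P(X=0) = 33/992 ≈ 3.33%


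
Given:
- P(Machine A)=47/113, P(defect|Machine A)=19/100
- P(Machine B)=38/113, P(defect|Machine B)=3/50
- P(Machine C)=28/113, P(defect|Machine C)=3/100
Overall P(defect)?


P(B) = Σ P(B|Aᵢ)×P(Aᵢ)
  19/100×47/113 = 893/11300
  3/50×38/113 = 57/2825
  3/100×28/113 = 21/2825
Sum = 241/2260

P(defect) = 241/2260 ≈ 10.66%


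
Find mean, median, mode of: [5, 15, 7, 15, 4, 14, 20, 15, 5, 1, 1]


Sorted: [1, 1, 4, 5, 5, 7, 14, 15, 15, 15, 20]
Mean = 102/11
Median = 7
Freq: {5: 2, 15: 3, 7: 1, 4: 1, 14: 1, 20: 1, 1: 2}
Mode: [15]

Mean=102/11, Median=7, Mode=15


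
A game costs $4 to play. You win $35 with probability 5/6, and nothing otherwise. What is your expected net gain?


E[gain] = (35-4)×5/6 + (-4)×1/6
= 155/6 - 2/3 = 151/6

Expected net gain = $151/6 ≈ $25.17


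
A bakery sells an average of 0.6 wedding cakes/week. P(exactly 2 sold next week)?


Poisson(λ=0.6): P(X=2) = e^(-λ)×λ^k/k!
= e^(-0.6) × 0.6^2 / 2!
≈ 0.5488116361 × 0.36 / 2 ≈ 0.098786

P(X=2) ≈ 0.098786 ≈ 9.88%


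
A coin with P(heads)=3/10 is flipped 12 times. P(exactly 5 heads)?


Binomial: P(X=5) = C(12,5)×p^5×(1-p)^7
= 792 × 243/100000 × 823543/10000000 = 19811973951/125000000000

P(X=5) = 19811973951/125000000000 ≈ 15.85%


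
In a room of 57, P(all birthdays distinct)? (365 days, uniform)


P(all different) = Π(365-i)/365 for i=0..56
= (365/365)×(364/365)×...×(309/365)
= 0.009878

P ≈ 0.0099 ≈ 0.99%


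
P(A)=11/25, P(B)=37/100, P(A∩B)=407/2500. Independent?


P(A)×P(B) = 407/2500
P(A∩B) = 407/2500
Equal ✓ → Independent

Yes, independent


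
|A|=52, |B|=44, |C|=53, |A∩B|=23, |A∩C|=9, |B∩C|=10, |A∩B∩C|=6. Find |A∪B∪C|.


|A∪B∪C| = 52+44+53-23-9-10+6 = 113

|A∪B∪C| = 113


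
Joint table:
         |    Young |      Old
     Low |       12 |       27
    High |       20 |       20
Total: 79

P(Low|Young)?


P(Low|Young) = 12/(12+20) = 12/32 = 3/8

P = 3/8 ≈ 37.50%


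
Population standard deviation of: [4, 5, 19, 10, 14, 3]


Mean = 55/6
  (4-55/6)²=961/36
  (5-55/6)²=625/36
  (19-55/6)²=3481/36
  (10-55/6)²=25/36
  (14-55/6)²=841/36
  (3-55/6)²=1369/36
Σ(x-μ)² = 1217/6
σ² = (1217/6)/6 = 1217/36

σ = √(1217/36) ≈ 5.8143


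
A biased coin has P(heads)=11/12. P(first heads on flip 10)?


Geometric: P(X=10) = (1-p)^(k-1)×p = (1/12)^9×11/12 = 11/61917364224

P(X=10) = 11/61917364224 ≈ 0.00%


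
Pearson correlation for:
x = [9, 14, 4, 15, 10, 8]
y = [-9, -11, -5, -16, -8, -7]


n=6, Σx=60, Σy=-56, Σxy=-631, Σx²=682, Σy²=596
r = (6×(-631) - 60×(-56))/√((6×682 - 60²)(6×596 - (-56)²))
= -426/√(492×440) = -426/√216480 ≈ -426/465.2741 ≈ -0.9156

r ≈ -0.9156


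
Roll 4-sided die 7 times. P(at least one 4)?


P(no 4)^7 = (3/4)^7 = 2187/16384
P(≥1) = 1 - 2187/16384 = 14197/16384

P = 14197/16384 ≈ 86.65%


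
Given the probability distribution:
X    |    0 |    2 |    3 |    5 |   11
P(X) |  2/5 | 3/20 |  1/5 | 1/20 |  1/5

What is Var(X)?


E[X] = 67/20
E[X²] = 557/20
Var(X) = E[X²] - (E[X])² = 557/20 - 4489/400 = 6651/400

Var(X) = 6651/400 ≈ 16.6275


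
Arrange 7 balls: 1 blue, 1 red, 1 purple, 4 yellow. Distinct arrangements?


7!/(1!×1!×1!×4!) = 210

210


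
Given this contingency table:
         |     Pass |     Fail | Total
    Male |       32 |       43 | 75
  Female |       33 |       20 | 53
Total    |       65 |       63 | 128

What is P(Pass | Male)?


P(Pass | Male) = 32/(32+43) = 32/75

P(Pass|Male) = 32/75 ≈ 42.67%


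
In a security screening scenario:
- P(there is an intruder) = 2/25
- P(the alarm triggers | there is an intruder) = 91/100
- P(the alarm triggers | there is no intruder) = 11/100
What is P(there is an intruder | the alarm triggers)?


Using Bayes' theorem:
P(A|B) = P(B|A)·P(A) / P(B)

P(the alarm triggers) = 91/100 × 2/25 + 11/100 × 23/25
= 91/1250 + 253/2500 = 87/500

P(there is an intruder|the alarm triggers) = (91/1250) / (87/500) = 182/435

P(there is an intruder|the alarm triggers) = 182/435 ≈ 41.84%


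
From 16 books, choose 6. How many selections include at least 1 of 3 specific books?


Complement: C(16,6) - C(13,6) = 8008 - 1716 = 6292

6292


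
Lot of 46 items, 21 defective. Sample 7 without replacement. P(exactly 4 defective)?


Hypergeometric: C(21,4)×C(25,3)/C(46,7)
= 5985×2300/53524680 = 9975/38786

P(X=4) = 9975/38786 ≈ 25.72%


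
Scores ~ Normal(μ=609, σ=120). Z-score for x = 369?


z = (x - μ)/σ = (369 - 609)/120 = -2.0

z = -2.0


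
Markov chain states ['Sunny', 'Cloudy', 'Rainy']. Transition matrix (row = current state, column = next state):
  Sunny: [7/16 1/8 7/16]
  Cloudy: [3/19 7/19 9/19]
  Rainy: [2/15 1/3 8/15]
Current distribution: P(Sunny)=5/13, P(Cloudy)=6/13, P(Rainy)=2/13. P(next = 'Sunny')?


P(next=Sunny) = Σᵢ P(now=i)×P(i→Sunny)
= 5/13×7/16 + 6/13×3/19 + 2/13×2/15
= 35/208 + 18/247 + 4/195 = 15511/59280

P = 15511/59280 ≈ 0.2617


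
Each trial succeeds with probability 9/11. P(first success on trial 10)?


Geometric: P(X=10) = (1-p)^(k-1)×p = (2/11)^9×9/11 = 4608/25937424601

P(X=10) = 4608/25937424601 ≈ 0.00%


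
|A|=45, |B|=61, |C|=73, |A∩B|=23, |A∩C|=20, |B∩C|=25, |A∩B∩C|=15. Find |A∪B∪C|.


|A∪B∪C| = 45+61+73-23-20-25+15 = 126

|A∪B∪C| = 126


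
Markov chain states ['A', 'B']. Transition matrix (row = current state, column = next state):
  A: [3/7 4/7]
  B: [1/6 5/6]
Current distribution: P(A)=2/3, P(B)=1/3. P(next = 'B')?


P(next=B) = Σᵢ P(now=i)×P(i→B)
= 2/3×4/7 + 1/3×5/6
= 8/21 + 5/18 = 83/126

P = 83/126 ≈ 0.6587


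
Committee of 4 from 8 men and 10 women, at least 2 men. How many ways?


Count by #men:
  2M,2W: C(8,2)×C(10,2)=1260
  3M,1W: C(8,3)×C(10,1)=560
  4M,0W: C(8,4)×C(10,0)=70
Total = 1890

1890


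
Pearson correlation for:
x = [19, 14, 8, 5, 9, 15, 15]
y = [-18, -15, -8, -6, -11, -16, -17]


n=7, Σx=85, Σy=-91, Σxy=-1240, Σx²=1177, Σy²=1315
r = (7×(-1240) - 85×(-91))/√((7×1177 - 85²)(7×1315 - (-91)²))
= -945/√(1014×924) = -945/√936936 ≈ -945/967.9545 ≈ -0.9763

r ≈ -0.9763


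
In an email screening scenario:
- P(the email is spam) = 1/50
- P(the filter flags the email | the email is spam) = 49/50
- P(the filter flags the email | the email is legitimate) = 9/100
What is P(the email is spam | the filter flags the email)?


Using Bayes' theorem:
P(A|B) = P(B|A)·P(A) / P(B)

P(the filter flags the email) = 49/50 × 1/50 + 9/100 × 49/50
= 49/2500 + 441/5000 = 539/5000

P(the email is spam|the filter flags the email) = (49/2500) / (539/5000) = 2/11

P(the email is spam|the filter flags the email) = 2/11 ≈ 18.18%


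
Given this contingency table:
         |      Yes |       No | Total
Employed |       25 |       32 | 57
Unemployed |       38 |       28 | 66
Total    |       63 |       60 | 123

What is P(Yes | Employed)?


P(Yes | Employed) = 25/(25+32) = 25/57

P(Yes|Employed) = 25/57 ≈ 43.86%


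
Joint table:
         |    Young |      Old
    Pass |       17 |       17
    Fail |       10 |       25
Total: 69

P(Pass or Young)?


P(Pass∨Young) = P(Pass) + P(Young) - P(Pass∧Young)
= (34 + 27 - 17)/69 = 44/69

P = 44/69 ≈ 63.77%


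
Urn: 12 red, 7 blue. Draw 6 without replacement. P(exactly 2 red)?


Hypergeometric: C(12,2)×C(7,4)/C(19,6)
= 66×35/27132 = 55/646

P(X=2) = 55/646 ≈ 8.51%


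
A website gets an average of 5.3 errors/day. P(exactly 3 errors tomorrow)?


Poisson(λ=5.3): P(X=3) = e^(-λ)×λ^k/k!
= e^(-5.3) × 5.3^3 / 3!
≈ 0.004991593907 × 148.877 / 6 ≈ 0.123856

P(X=3) ≈ 0.123856 ≈ 12.39%


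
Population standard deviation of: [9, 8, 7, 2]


Mean = 26/4 = 13/2
  (9-13/2)²=25/4
  (8-13/2)²=9/4
  (7-13/2)²=1/4
  (2-13/2)²=81/4
Σ(x-μ)² = 29
σ² = 29/4

σ = √(29/4) ≈ 2.6926


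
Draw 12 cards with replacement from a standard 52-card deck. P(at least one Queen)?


P(not a Queen) = 48/52 = 12/13
P(none in 12 draws) = (12/13)^12 = 8916100448256/23298085122481
P(≥1 Queen) = 1 - 8916100448256/23298085122481 = 14381984674225/23298085122481

P = 14381984674225/23298085122481 ≈ 61.73%


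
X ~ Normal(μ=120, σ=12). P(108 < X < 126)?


z₁=(108-120)/12=-1.0, z₂=(126-120)/12=0.5
P = Φ(0.5) - Φ(-1.0) = 0.691462 - 0.158655 = 0.532807 ≈ 0.5328

P(108 < X < 126) ≈ 0.5328


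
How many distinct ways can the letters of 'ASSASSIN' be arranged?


Letters: 8, freq: {'A': 2, 'S': 4, 'I': 1, 'N': 1}
8!/(2!×4!×1!×1!) = 40320/48 = 840

840


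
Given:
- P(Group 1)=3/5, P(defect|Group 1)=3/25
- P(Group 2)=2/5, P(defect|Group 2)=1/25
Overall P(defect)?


P(B) = Σ P(B|Aᵢ)×P(Aᵢ)
  3/25×3/5 = 9/125
  1/25×2/5 = 2/125
Sum = 11/125

P(defect) = 11/125 ≈ 8.80%


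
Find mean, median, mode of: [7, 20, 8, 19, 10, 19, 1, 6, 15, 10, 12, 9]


Sorted: [1, 6, 7, 8, 9, 10, 10, 12, 15, 19, 19, 20]
Mean = 136/12 = 34/3
Median = 10
Freq: {7: 1, 20: 1, 8: 1, 19: 2, 10: 2, 1: 1, 6: 1, 15: 1, 12: 1, 9: 1}
Mode: [10, 19]

Mean=34/3, Median=10, Mode=[10, 19]


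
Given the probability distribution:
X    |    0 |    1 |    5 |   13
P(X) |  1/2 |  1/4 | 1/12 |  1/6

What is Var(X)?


E[X] = 17/6
E[X²] = 61/2
Var(X) = E[X²] - (E[X])² = 61/2 - 289/36 = 809/36

Var(X) = 809/36 ≈ 22.4722


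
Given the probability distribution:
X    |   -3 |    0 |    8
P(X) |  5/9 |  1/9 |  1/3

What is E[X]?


E[X] = Σ x·P(X=x)
= (-3)×(5/9) + (0)×(1/9) + (8)×(1/3)
= 1

E[X] = 1


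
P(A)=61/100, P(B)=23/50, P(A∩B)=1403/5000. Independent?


P(A)×P(B) = 1403/5000
P(A∩B) = 1403/5000
Equal ✓ → Independent

Yes, independent


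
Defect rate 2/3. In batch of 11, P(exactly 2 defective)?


Binomial: P(X=2) = C(11,2)×p^2×(1-p)^9
= 55 × 4/9 × 1/19683 = 220/177147

P(X=2) = 220/177147 ≈ 0.12%


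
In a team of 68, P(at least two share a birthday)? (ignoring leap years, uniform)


P(all different) = Π(365-i)/365 for i=0..67
= 0.001274
P(match) = 1 - 0.001274 = 0.998726

P ≈ 0.9987 ≈ 99.87%


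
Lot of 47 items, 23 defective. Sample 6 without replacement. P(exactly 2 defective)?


Hypergeometric: C(23,2)×C(24,4)/C(47,6)
= 253×10626/10737573 = 506/2021

P(X=2) = 506/2021 ≈ 25.04%


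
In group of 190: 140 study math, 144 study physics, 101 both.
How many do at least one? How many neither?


|A∪B| = 140+144-101 = 183
Neither = 190-183 = 7

At least one: 183; Neither: 7


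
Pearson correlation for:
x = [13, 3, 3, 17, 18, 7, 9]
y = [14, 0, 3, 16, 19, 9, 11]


n=7, Σx=70, Σy=72, Σxy=967, Σx²=930, Σy²=1024
r = (7×967 - 70×72)/√((7×930 - 70²)(7×1024 - 72²))
= 1729/√(1610×1984) = 1729/√3194240 ≈ 1729/1787.2437 ≈ 0.9674

r ≈ 0.9674


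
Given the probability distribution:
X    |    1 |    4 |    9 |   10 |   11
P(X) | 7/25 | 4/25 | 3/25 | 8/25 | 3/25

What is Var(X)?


E[X] = 163/25
E[X²] = 1477/25
Var(X) = E[X²] - (E[X])² = 1477/25 - 26569/625 = 10356/625

Var(X) = 10356/625 ≈ 16.5696


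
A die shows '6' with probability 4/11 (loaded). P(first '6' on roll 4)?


Geometric: P(X=4) = (1-p)^(k-1)×p = (7/11)^3×4/11 = 1372/14641

P(X=4) = 1372/14641 ≈ 9.37%


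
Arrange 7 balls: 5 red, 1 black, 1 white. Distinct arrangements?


7!/(5!×1!×1!) = 42

42


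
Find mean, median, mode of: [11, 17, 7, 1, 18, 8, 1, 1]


Sorted: [1, 1, 1, 7, 8, 11, 17, 18]
Mean = 64/8 = 8
Median = 15/2
Freq: {11: 1, 17: 1, 7: 1, 1: 3, 18: 1, 8: 1}
Mode: [1]

Mean=8, Median=15/2, Mode=1


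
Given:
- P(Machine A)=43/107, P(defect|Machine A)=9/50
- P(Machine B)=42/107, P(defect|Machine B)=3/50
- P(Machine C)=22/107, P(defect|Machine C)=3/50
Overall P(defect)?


P(B) = Σ P(B|Aᵢ)×P(Aᵢ)
  9/50×43/107 = 387/5350
  3/50×42/107 = 63/2675
  3/50×22/107 = 33/2675
Sum = 579/5350

P(defect) = 579/5350 ≈ 10.82%


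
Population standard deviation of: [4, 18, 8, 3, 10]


Mean = 43/5
  (4-43/5)²=529/25
  (18-43/5)²=2209/25
  (8-43/5)²=9/25
  (3-43/5)²=784/25
  (10-43/5)²=49/25
Σ(x-μ)² = 716/5
σ² = (716/5)/5 = 716/25

σ = √(716/25) ≈ 5.3516


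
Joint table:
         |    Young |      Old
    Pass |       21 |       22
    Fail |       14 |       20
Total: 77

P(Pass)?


P(Pass) = (21+22)/77 = 43/77

P(Pass) = 43/77 ≈ 55.84%


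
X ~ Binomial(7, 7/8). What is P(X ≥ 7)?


P(X ≥ 7) = Σ P(X=i) for i=7..7
P(X=7) = 823543/2097152
Sum = 823543/2097152

P(X ≥ 7) = 823543/2097152 ≈ 39.27%


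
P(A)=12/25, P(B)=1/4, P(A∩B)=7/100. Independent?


P(A)×P(B) = 3/25
P(A∩B) = 7/100
Not equal → NOT independent

No, not independent


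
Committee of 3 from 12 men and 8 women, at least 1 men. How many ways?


Count by #men:
  1M,2W: C(12,1)×C(8,2)=336
  2M,1W: C(12,2)×C(8,1)=528
  3M,0W: C(12,3)×C(8,0)=220
Total = 1084

1084


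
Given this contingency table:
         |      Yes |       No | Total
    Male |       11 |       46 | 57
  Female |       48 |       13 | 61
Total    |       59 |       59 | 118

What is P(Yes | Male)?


P(Yes | Male) = 11/(11+46) = 11/57

P(Yes|Male) = 11/57 ≈ 19.30%


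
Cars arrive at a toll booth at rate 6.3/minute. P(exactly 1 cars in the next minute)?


Poisson(λ=6.3): P(X=1) = e^(-λ)×λ^k/k!
= e^(-6.3) × 6.3^1 / 1!
≈ 0.001836304777 × 6.3 / 1 ≈ 0.011569

P(X=1) ≈ 0.011569 ≈ 1.16%


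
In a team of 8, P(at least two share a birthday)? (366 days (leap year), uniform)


P(all different) = Π(366-i)/366 for i=0..7
= 0.925861
P(match) = 1 - 0.925861 = 0.074139

P ≈ 0.0741 ≈ 7.41%


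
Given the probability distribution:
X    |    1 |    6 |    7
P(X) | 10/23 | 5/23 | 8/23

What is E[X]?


E[X] = Σ x·P(X=x)
= (1)×(10/23) + (6)×(5/23) + (7)×(8/23)
= 96/23

E[X] = 96/23


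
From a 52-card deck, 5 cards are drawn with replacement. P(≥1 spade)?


P(not a spade) = 39/52 = 3/4
P(none in 5 draws) = (3/4)^5 = 243/1024
P(≥1 spade) = 1 - 243/1024 = 781/1024

P = 781/1024 ≈ 76.27%


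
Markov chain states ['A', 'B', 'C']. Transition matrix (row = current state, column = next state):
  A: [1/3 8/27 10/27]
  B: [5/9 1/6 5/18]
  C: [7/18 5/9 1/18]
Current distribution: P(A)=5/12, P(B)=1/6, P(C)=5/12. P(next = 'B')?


P(next=B) = Σᵢ P(now=i)×P(i→B)
= 5/12×8/27 + 1/6×1/6 + 5/12×5/9
= 10/81 + 1/36 + 25/108 = 31/81

P = 31/81 ≈ 0.3827


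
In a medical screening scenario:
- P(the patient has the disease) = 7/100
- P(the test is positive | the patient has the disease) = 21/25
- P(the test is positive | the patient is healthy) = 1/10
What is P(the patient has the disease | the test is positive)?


Using Bayes' theorem:
P(A|B) = P(B|A)·P(A) / P(B)

P(the test is positive) = 21/25 × 7/100 + 1/10 × 93/100
= 147/2500 + 93/1000 = 759/5000

P(the patient has the disease|the test is positive) = (147/2500) / (759/5000) = 98/253

P(the patient has the disease|the test is positive) = 98/253 ≈ 38.74%


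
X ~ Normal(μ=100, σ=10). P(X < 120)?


z = (120-100)/10 = 2.0
P(Z < 2.0) = 0.9772

P(X < 120) ≈ 0.9772


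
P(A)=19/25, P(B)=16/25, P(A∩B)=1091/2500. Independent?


P(A)×P(B) = 304/625
P(A∩B) = 1091/2500
Not equal → NOT independent

No, not independent


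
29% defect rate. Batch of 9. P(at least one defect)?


P(all good) = (71/100)^9 = 45848500718449031/1000000000000000000
P(≥1 defect) = 954151499281550969/1000000000000000000

P = 954151499281550969/1000000000000000000 ≈ 95.42%


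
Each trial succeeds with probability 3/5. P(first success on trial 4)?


Geometric: P(X=4) = (1-p)^(k-1)×p = (2/5)^3×3/5 = 24/625

P(X=4) = 24/625 ≈ 3.84%


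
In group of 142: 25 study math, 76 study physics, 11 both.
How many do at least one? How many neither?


|A∪B| = 25+76-11 = 90
Neither = 142-90 = 52

At least one: 90; Neither: 52


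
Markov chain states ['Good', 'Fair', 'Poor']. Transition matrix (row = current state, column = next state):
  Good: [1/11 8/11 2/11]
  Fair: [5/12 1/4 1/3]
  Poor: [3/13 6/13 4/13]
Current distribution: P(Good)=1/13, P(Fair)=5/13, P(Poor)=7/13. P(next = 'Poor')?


P(next=Poor) = Σᵢ P(now=i)×P(i→Poor)
= 1/13×2/11 + 5/13×1/3 + 7/13×4/13
= 2/143 + 5/39 + 28/169 = 1717/5577

P = 1717/5577 ≈ 0.3079


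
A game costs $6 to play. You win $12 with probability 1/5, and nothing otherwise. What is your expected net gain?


E[gain] = (12-6)×1/5 + (-6)×4/5
= 6/5 - 24/5 = -18/5

Expected net gain = $-18/5 ≈ $-3.60


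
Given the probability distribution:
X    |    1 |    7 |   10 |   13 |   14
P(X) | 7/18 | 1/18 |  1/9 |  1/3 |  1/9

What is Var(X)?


E[X] = 70/9
E[X²] = 277/3
Var(X) = E[X²] - (E[X])² = 277/3 - 4900/81 = 2579/81

Var(X) = 2579/81 ≈ 31.8395


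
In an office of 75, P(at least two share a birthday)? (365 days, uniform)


P(all different) = Π(365-i)/365 for i=0..74
= 0.000280
P(match) = 1 - 0.000280 = 0.999720

P ≈ 0.9997 ≈ 99.97%


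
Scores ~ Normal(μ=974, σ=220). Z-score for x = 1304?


z = (x - μ)/σ = (1304 - 974)/220 = 1.5

z = 1.5


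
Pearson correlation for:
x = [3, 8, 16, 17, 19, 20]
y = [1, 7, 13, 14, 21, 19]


n=6, Σx=83, Σy=75, Σxy=1284, Σx²=1379, Σy²=1217
r = (6×1284 - 83×75)/√((6×1379 - 83²)(6×1217 - 75²))
= 1479/√(1385×1677) = 1479/√2322645 ≈ 1479/1524.0226 ≈ 0.9705

r ≈ 0.9705


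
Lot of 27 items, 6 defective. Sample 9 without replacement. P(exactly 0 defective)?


Hypergeometric: C(6,0)×C(21,9)/C(27,9)
= 1×293930/4686825 = 238/3795

P(X=0) = 238/3795 ≈ 6.27%


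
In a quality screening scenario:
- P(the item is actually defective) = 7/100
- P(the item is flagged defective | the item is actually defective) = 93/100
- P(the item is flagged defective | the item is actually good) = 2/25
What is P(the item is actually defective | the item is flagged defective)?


Using Bayes' theorem:
P(A|B) = P(B|A)·P(A) / P(B)

P(the item is flagged defective) = 93/100 × 7/100 + 2/25 × 93/100
= 651/10000 + 93/1250 = 279/2000

P(the item is actually defective|the item is flagged defective) = (651/10000) / (279/2000) = 7/15

P(the item is actually defective|the item is flagged defective) = 7/15 ≈ 46.67%


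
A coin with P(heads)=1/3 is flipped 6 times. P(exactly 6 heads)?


Binomial: P(X=6) = C(6,6)×p^6×(1-p)^0
= 1 × 1/729 × 1 = 1/729

P(X=6) = 1/729 ≈ 0.14%


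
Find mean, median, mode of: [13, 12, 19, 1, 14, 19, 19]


Sorted: [1, 12, 13, 14, 19, 19, 19]
Mean = 97/7
Median = 14
Freq: {13: 1, 12: 1, 19: 3, 1: 1, 14: 1}
Mode: [19]

Mean=97/7, Median=14, Mode=19


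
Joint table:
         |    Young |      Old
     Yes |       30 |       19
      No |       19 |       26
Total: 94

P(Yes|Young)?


P(Yes|Young) = 30/(30+19) = 30/49

P = 30/49 ≈ 61.22%


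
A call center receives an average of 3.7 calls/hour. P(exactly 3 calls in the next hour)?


Poisson(λ=3.7): P(X=3) = e^(-λ)×λ^k/k!
= e^(-3.7) × 3.7^3 / 3!
≈ 0.02472352647 × 50.653 / 6 ≈ 0.208720

P(X=3) ≈ 0.208720 ≈ 20.87%


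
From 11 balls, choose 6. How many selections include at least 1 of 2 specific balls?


Complement: C(11,6) - C(9,6) = 462 - 84 = 378

378


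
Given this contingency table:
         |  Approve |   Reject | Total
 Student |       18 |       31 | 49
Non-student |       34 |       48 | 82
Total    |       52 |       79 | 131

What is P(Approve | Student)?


P(Approve | Student) = 18/(18+31) = 18/49

P(Approve|Student) = 18/49 ≈ 36.73%


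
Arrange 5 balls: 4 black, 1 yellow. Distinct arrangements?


5!/(4!×1!) = 5

5


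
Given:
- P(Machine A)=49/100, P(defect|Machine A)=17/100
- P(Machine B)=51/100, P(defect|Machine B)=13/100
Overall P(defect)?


P(B) = Σ P(B|Aᵢ)×P(Aᵢ)
  17/100×49/100 = 833/10000
  13/100×51/100 = 663/10000
Sum = 187/1250

P(defect) = 187/1250 ≈ 14.96%


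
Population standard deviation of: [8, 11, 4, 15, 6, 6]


Mean = 50/6 = 25/3
  (8-25/3)²=1/9
  (11-25/3)²=64/9
  (4-25/3)²=169/9
  (15-25/3)²=400/9
  (6-25/3)²=49/9
  (6-25/3)²=49/9
Σ(x-μ)² = 244/3
σ² = (244/3)/6 = 122/9

σ = √(122/9) ≈ 3.6818


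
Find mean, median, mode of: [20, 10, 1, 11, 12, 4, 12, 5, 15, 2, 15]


Sorted: [1, 2, 4, 5, 10, 11, 12, 12, 15, 15, 20]
Mean = 107/11
Median = 11
Freq: {20: 1, 10: 1, 1: 1, 11: 1, 12: 2, 4: 1, 5: 1, 15: 2, 2: 1}
Mode: [12, 15]

Mean=107/11, Median=11, Mode=[12, 15]


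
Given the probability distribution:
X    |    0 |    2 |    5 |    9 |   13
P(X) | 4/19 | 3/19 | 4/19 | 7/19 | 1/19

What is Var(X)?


E[X] = 102/19
E[X²] = 848/19
Var(X) = E[X²] - (E[X])² = 848/19 - 10404/361 = 5708/361

Var(X) = 5708/361 ≈ 15.8116


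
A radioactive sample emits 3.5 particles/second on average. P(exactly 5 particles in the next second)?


Poisson(λ=3.5): P(X=5) = e^(-λ)×λ^k/k!
= e^(-3.5) × 3.5^5 / 5!
≈ 0.03019738342 × 525.21875 / 120 ≈ 0.132169

P(X=5) ≈ 0.132169 ≈ 13.22%


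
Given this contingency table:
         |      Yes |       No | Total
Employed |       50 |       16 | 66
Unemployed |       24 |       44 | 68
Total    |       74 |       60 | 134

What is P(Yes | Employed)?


P(Yes | Employed) = 50/(50+16) = 50/66 = 25/33

P(Yes|Employed) = 25/33 ≈ 75.76%


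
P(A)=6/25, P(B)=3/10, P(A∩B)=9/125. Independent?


P(A)×P(B) = 9/125
P(A∩B) = 9/125
Equal ✓ → Independent

Yes, independent


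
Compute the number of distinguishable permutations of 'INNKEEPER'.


Letters: 9, freq: {'I': 1, 'N': 2, 'K': 1, 'E': 3, 'P': 1, 'R': 1}
9!/(1!×2!×1!×3!×1!×1!) = 362880/12 = 30240

30240


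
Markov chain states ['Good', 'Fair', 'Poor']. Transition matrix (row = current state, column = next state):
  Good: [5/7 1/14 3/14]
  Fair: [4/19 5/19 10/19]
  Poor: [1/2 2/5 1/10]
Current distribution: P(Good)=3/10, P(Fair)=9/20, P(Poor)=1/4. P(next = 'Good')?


P(next=Good) = Σᵢ P(now=i)×P(i→Good)
= 3/10×5/7 + 9/20×4/19 + 1/4×1/2
= 3/14 + 9/95 + 1/8 = 2309/5320

P = 2309/5320 ≈ 0.4340


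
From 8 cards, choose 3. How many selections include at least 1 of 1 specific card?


Complement: C(8,3) - C(7,3) = 56 - 35 = 21

21


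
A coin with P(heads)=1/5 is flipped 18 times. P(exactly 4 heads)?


Binomial: P(X=4) = C(18,4)×p^4×(1-p)^14
= 3060 × 1/625 × 268435456/6103515625 = 164282499072/762939453125

P(X=4) = 164282499072/762939453125 ≈ 21.53%


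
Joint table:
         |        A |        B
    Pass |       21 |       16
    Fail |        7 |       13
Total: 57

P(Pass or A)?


P(Pass∨A) = P(Pass) + P(A) - P(Pass∧A)
= (37 + 28 - 21)/57 = 44/57

P = 44/57 ≈ 77.19%


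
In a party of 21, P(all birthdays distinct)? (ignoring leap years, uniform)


P(all different) = Π(365-i)/365 for i=0..20
= (365/365)×(364/365)×...×(345/365)
= 0.556312

P ≈ 0.5563 ≈ 55.63%


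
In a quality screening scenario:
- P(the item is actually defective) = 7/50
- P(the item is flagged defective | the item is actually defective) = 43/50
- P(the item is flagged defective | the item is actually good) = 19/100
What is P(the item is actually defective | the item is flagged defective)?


Using Bayes' theorem:
P(A|B) = P(B|A)·P(A) / P(B)

P(the item is flagged defective) = 43/50 × 7/50 + 19/100 × 43/50
= 301/2500 + 817/5000 = 1419/5000

P(the item is actually defective|the item is flagged defective) = (301/2500) / (1419/5000) = 14/33

P(the item is actually defective|the item is flagged defective) = 14/33 ≈ 42.42%


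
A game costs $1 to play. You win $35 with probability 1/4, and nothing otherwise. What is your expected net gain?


E[gain] = (35-1)×1/4 + (-1)×3/4
= 17/2 - 3/4 = 31/4

Expected net gain = $31/4 ≈ $7.75


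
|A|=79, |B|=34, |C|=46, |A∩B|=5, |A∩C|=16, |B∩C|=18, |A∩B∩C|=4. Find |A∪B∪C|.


|A∪B∪C| = 79+34+46-5-16-18+4 = 124

|A∪B∪C| = 124


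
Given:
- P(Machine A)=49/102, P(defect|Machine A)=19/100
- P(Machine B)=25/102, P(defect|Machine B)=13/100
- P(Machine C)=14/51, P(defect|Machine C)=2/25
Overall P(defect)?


P(B) = Σ P(B|Aᵢ)×P(Aᵢ)
  19/100×49/102 = 931/10200
  13/100×25/102 = 13/408
  2/25×14/51 = 28/1275
Sum = 37/255

P(defect) = 37/255 ≈ 14.51%


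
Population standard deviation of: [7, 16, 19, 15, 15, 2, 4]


Mean = 78/7
  (7-78/7)²=841/49
  (16-78/7)²=1156/49
  (19-78/7)²=3025/49
  (15-78/7)²=729/49
  (15-78/7)²=729/49
  (2-78/7)²=4096/49
  (4-78/7)²=2500/49
Σ(x-μ)² = 1868/7
σ² = (1868/7)/7 = 1868/49

σ = √(1868/49) ≈ 6.1743


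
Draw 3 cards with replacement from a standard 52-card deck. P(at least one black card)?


P(not a black card) = 26/52 = 1/2
P(none in 3 draws) = (1/2)^3 = 1/8
P(≥1 black card) = 1 - 1/8 = 7/8

P = 7/8 ≈ 87.50%


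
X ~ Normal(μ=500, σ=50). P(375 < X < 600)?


z₁=(375-500)/50=-2.5, z₂=(600-500)/50=2.0
P = Φ(2.0) - Φ(-2.5) = 0.977250 - 0.006210 = 0.971040 ≈ 0.9710

P(375 < X < 600) ≈ 0.9710


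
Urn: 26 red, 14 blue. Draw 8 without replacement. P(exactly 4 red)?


Hypergeometric: C(26,4)×C(14,4)/C(40,8)
= 14950×1001/76904685 = 20930/107559

P(X=4) = 20930/107559 ≈ 19.46%


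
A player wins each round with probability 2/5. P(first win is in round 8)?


Geometric: P(X=8) = (1-p)^(k-1)×p = (3/5)^7×2/5 = 4374/390625

P(X=8) = 4374/390625 ≈ 1.12%


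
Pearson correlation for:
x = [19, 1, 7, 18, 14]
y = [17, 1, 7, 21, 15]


n=5, Σx=59, Σy=61, Σxy=961, Σx²=931, Σy²=1005
r = (5×961 - 59×61)/√((5×931 - 59²)(5×1005 - 61²))
= 1206/√(1174×1304) = 1206/√1530896 ≈ 1206/1237.2938 ≈ 0.9747

r ≈ 0.9747


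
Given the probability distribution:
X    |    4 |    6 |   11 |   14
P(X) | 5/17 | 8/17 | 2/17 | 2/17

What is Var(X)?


E[X] = 118/17
E[X²] = 1002/17
Var(X) = E[X²] - (E[X])² = 1002/17 - 13924/289 = 3110/289

Var(X) = 3110/289 ≈ 10.7612


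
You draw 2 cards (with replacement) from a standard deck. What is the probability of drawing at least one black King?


P(not a black King) = 50/52 = 25/26
P(none in 2 draws) = (25/26)^2 = 625/676
P(≥1 black King) = 1 - 625/676 = 51/676

P = 51/676 ≈ 7.54%


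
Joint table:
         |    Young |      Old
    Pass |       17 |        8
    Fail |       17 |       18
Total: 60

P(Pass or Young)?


P(Pass∨Young) = P(Pass) + P(Young) - P(Pass∧Young)
= (25 + 34 - 17)/60 = 42/60 = 7/10

P = 7/10 ≈ 70.00%


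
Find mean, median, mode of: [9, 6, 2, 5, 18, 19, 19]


Sorted: [2, 5, 6, 9, 18, 19, 19]
Mean = 78/7
Median = 9
Freq: {9: 1, 6: 1, 2: 1, 5: 1, 18: 1, 19: 2}
Mode: [19]

Mean=78/7, Median=9, Mode=19


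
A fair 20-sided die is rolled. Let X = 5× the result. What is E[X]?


E[die] = (1+20)/2 = 21/2
E[X] = 5 × 21/2 = 105/2

E[X] = 105/2


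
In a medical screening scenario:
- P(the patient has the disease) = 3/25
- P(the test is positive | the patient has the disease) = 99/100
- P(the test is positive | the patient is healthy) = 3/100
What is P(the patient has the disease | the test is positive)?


Using Bayes' theorem:
P(A|B) = P(B|A)·P(A) / P(B)

P(the test is positive) = 99/100 × 3/25 + 3/100 × 22/25
= 297/2500 + 33/1250 = 363/2500

P(the patient has the disease|the test is positive) = (297/2500) / (363/2500) = 9/11

P(the patient has the disease|the test is positive) = 9/11 ≈ 81.82%


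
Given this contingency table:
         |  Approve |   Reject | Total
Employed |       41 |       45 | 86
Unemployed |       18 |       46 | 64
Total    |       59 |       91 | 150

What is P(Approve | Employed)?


P(Approve | Employed) = 41/(41+45) = 41/86

P(Approve|Employed) = 41/86 ≈ 47.67%


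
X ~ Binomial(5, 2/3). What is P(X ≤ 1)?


P(X ≤ 1) = Σ P(X=i) for i=0..1
P(X=0) = 1/243
P(X=1) = 10/243
Sum = 11/243

P(X ≤ 1) = 11/243 ≈ 4.53%


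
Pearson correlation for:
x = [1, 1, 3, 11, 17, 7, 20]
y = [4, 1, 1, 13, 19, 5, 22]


n=7, Σx=60, Σy=65, Σxy=949, Σx²=870, Σy²=1057
r = (7×949 - 60×65)/√((7×870 - 60²)(7×1057 - 65²))
= 2743/√(2490×3174) = 2743/√7903260 ≈ 2743/2811.2737 ≈ 0.9757

r ≈ 0.9757


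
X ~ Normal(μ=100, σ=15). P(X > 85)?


z = (85-100)/15 = -1.0
P(X > 85) = 1 - P(Z ≤ -1.0) = 1 - 0.1587 = 0.8413

P(X > 85) ≈ 0.8413


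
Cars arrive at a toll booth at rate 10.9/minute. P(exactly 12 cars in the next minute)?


Poisson(λ=10.9): P(X=12) = e^(-λ)×λ^k/k!
= e^(-10.9) × 10.9^12 / 12!
≈ 1.8458234e-05 × 2.81266478178e+12 / 479001600 ≈ 0.108385

P(X=12) ≈ 0.108385 ≈ 10.84%


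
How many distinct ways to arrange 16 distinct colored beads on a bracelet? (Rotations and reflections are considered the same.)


Free circular arrangements: rotations and reflections both identified.
(n-1)!/2 = 15!/2 = 1307674368000/2 = 653837184000

653837184000


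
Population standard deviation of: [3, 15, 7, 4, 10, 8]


Mean = 47/6
  (3-47/6)²=841/36
  (15-47/6)²=1849/36
  (7-47/6)²=25/36
  (4-47/6)²=529/36
  (10-47/6)²=169/36
  (8-47/6)²=1/36
Σ(x-μ)² = 569/6
σ² = (569/6)/6 = 569/36

σ = √(569/36) ≈ 3.9756


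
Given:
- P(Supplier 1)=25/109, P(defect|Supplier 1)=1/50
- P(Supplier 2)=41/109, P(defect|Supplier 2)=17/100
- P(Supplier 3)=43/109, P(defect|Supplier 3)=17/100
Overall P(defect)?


P(B) = Σ P(B|Aᵢ)×P(Aᵢ)
  1/50×25/109 = 1/218
  17/100×41/109 = 697/10900
  17/100×43/109 = 731/10900
Sum = 739/5450

P(defect) = 739/5450 ≈ 13.56%


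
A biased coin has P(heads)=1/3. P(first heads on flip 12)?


Geometric: P(X=12) = (1-p)^(k-1)×p = (2/3)^11×1/3 = 2048/531441

P(X=12) = 2048/531441 ≈ 0.39%


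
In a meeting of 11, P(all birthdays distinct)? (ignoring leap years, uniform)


P(all different) = Π(365-i)/365 for i=0..10
= (365/365)×(364/365)×...×(355/365)
= 0.858859

P ≈ 0.8589 ≈ 85.89%


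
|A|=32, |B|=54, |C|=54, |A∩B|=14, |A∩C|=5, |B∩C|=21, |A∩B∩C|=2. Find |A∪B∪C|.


|A∪B∪C| = 32+54+54-14-5-21+2 = 102

|A∪B∪C| = 102


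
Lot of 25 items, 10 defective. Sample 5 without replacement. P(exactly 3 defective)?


Hypergeometric: C(10,3)×C(15,2)/C(25,5)
= 120×105/53130 = 60/253

P(X=3) = 60/253 ≈ 23.72%


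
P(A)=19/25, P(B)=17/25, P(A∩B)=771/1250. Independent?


P(A)×P(B) = 323/625
P(A∩B) = 771/1250
Not equal → NOT independent

No, not independent


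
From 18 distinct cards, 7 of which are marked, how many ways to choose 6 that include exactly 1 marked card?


Choose 1 of the 7 marked cards and 5 of the other 11 cards:
C(7,1)×C(11,5) = 7×462 = 3234

3234


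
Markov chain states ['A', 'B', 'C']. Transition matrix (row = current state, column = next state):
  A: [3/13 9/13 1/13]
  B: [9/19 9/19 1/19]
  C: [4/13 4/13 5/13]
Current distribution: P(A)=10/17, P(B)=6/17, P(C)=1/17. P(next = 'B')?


P(next=B) = Σᵢ P(now=i)×P(i→B)
= 10/17×9/13 + 6/17×9/19 + 1/17×4/13
= 90/221 + 54/323 + 4/221 = 2488/4199

P = 2488/4199 ≈ 0.5925


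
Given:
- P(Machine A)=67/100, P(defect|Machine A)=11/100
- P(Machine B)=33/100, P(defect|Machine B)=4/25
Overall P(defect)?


P(B) = Σ P(B|Aᵢ)×P(Aᵢ)
  11/100×67/100 = 737/10000
  4/25×33/100 = 33/625
Sum = 253/2000

P(defect) = 253/2000 ≈ 12.65%


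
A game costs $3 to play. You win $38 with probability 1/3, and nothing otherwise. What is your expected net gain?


E[gain] = (38-3)×1/3 + (-3)×2/3
= 35/3 - 2 = 29/3

Expected net gain = $29/3 ≈ $9.67


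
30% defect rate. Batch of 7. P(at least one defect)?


P(all good) = (7/10)^7 = 823543/10000000
P(≥1 defect) = 9176457/10000000

P = 9176457/10000000 ≈ 91.76%


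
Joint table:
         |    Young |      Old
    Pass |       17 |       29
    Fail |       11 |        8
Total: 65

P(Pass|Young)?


P(Pass|Young) = 17/(17+11) = 17/28

P = 17/28 ≈ 60.71%


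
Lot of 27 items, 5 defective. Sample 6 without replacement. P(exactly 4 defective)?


Hypergeometric: C(5,4)×C(22,2)/C(27,6)
= 5×231/296010 = 7/1794

P(X=4) = 7/1794 ≈ 0.39%


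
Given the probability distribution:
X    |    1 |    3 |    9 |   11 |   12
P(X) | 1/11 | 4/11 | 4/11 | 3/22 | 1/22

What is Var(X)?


E[X] = 13/2
E[X²] = 1229/22
Var(X) = E[X²] - (E[X])² = 1229/22 - 169/4 = 599/44

Var(X) = 599/44 ≈ 13.6136


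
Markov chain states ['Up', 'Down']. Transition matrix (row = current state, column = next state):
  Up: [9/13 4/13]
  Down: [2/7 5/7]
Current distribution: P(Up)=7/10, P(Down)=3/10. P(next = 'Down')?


P(next=Down) = Σᵢ P(now=i)×P(i→Down)
= 7/10×4/13 + 3/10×5/7
= 14/65 + 3/14 = 391/910

P = 391/910 ≈ 0.4297


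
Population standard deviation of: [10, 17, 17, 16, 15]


Mean = 75/5 = 15
  (10-15)²=25
  (17-15)²=4
  (17-15)²=4
  (16-15)²=1
  (15-15)²=0
Σ(x-μ)² = 34
σ² = 34/5

σ = √(34/5) ≈ 2.6077


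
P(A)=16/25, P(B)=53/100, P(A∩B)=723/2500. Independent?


P(A)×P(B) = 212/625
P(A∩B) = 723/2500
Not equal → NOT independent

No, not independent


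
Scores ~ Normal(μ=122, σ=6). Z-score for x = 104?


z = (x - μ)/σ = (104 - 122)/6 = -3.0

z = -3.0


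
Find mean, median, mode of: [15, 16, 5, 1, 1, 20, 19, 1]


Sorted: [1, 1, 1, 5, 15, 16, 19, 20]
Mean = 78/8 = 39/4
Median = 10
Freq: {15: 1, 16: 1, 5: 1, 1: 3, 20: 1, 19: 1}
Mode: [1]

Mean=39/4, Median=10, Mode=1


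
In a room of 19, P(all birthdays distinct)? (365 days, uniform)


P(all different) = Π(365-i)/365 for i=0..18
= (365/365)×(364/365)×...×(347/365)
= 0.620881

P ≈ 0.6209 ≈ 62.09%


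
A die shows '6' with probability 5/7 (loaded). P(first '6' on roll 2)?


Geometric: P(X=2) = (1-p)^(k-1)×p = (2/7)^1×5/7 = 10/49

P(X=2) = 10/49 ≈ 20.41%


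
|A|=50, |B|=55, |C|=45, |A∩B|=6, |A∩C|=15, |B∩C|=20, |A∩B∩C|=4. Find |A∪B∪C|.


|A∪B∪C| = 50+55+45-6-15-20+4 = 113

|A∪B∪C| = 113


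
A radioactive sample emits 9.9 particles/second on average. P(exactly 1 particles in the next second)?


Poisson(λ=9.9): P(X=1) = e^(-λ)×λ^k/k!
= e^(-9.9) × 9.9^1 / 1!
≈ 5.017468206e-05 × 9.9 / 1 ≈ 0.000497

P(X=1) ≈ 0.000497 ≈ 0.05%


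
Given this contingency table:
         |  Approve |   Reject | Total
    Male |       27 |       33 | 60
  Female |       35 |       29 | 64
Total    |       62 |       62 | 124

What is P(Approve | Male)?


P(Approve | Male) = 27/(27+33) = 27/60 = 9/20

P(Approve|Male) = 9/20 ≈ 45.00%


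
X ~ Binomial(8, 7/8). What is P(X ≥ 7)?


P(X ≥ 7) = Σ P(X=i) for i=7..8
P(X=7) = 823543/2097152
P(X=8) = 5764801/16777216
Sum = 12353145/16777216

P(X ≥ 7) = 12353145/16777216 ≈ 73.63%


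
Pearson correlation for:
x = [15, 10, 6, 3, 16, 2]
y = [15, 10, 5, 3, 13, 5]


n=6, Σx=52, Σy=51, Σxy=582, Σx²=630, Σy²=553
r = (6×582 - 52×51)/√((6×630 - 52²)(6×553 - 51²))
= 840/√(1076×717) = 840/√771492 ≈ 840/878.3462 ≈ 0.9563

r ≈ 0.9563


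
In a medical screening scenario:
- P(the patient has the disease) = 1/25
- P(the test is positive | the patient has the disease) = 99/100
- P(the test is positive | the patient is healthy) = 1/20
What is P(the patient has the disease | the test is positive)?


Using Bayes' theorem:
P(A|B) = P(B|A)·P(A) / P(B)

P(the test is positive) = 99/100 × 1/25 + 1/20 × 24/25
= 99/2500 + 6/125 = 219/2500

P(the patient has the disease|the test is positive) = (99/2500) / (219/2500) = 33/73

P(the patient has the disease|the test is positive) = 33/73 ≈ 45.21%


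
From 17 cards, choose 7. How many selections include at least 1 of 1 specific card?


Complement: C(17,7) - C(16,7) = 19448 - 11440 = 8008

8008


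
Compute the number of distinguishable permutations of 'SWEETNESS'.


Letters: 9, freq: {'S': 3, 'W': 1, 'E': 3, 'T': 1, 'N': 1}
9!/(3!×1!×3!×1!×1!) = 362880/36 = 10080

10080


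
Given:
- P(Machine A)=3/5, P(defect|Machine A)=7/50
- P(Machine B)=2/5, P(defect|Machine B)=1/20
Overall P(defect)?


P(B) = Σ P(B|Aᵢ)×P(Aᵢ)
  7/50×3/5 = 21/250
  1/20×2/5 = 1/50
Sum = 13/125

P(defect) = 13/125 ≈ 10.40%


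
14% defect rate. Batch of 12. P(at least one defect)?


P(all good) = (43/50)^12 = 39959630797262576401/244140625000000000000
P(≥1 defect) = 204180994202737423599/244140625000000000000

P = 204180994202737423599/244140625000000000000 ≈ 83.63%


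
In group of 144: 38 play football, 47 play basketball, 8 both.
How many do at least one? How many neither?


|A∪B| = 38+47-8 = 77
Neither = 144-77 = 67

At least one: 77; Neither: 67


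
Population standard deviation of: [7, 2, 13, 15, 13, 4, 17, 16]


Mean = 87/8
  (7-87/8)²=961/64
  (2-87/8)²=5041/64
  (13-87/8)²=289/64
  (15-87/8)²=1089/64
  (13-87/8)²=289/64
  (4-87/8)²=3025/64
  (17-87/8)²=2401/64
  (16-87/8)²=1681/64
Σ(x-μ)² = 1847/8
σ² = (1847/8)/8 = 1847/64

σ = √(1847/64) ≈ 5.3721


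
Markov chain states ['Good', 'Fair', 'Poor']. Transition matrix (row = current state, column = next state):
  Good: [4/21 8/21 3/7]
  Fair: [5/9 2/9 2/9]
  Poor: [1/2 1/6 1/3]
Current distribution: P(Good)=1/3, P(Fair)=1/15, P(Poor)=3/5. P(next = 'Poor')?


P(next=Poor) = Σᵢ P(now=i)×P(i→Poor)
= 1/3×3/7 + 1/15×2/9 + 3/5×1/3
= 1/7 + 2/135 + 1/5 = 338/945

P = 338/945 ≈ 0.3577


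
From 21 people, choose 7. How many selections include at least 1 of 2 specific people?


Complement: C(21,7) - C(19,7) = 116280 - 50388 = 65892

65892


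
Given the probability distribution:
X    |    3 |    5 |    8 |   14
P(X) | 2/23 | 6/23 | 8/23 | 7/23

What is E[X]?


E[X] = Σ x·P(X=x)
= (3)×(2/23) + (5)×(6/23) + (8)×(8/23) + (14)×(7/23)
= 198/23

E[X] = 198/23


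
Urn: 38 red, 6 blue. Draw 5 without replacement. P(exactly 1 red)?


Hypergeometric: C(38,1)×C(6,4)/C(44,5)
= 38×15/1086008 = 285/543004

P(X=1) = 285/543004 ≈ 0.05%


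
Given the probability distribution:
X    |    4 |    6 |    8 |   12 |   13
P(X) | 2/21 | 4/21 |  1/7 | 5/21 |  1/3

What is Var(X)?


E[X] = 69/7
E[X²] = 757/7
Var(X) = E[X²] - (E[X])² = 757/7 - 4761/49 = 538/49

Var(X) = 538/49 ≈ 10.9796


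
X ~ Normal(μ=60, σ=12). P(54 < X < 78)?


z₁=(54-60)/12=-0.5, z₂=(78-60)/12=1.5
P = Φ(1.5) - Φ(-0.5) = 0.933193 - 0.308538 = 0.624655 ≈ 0.6247

P(54 < X < 78) ≈ 0.6247


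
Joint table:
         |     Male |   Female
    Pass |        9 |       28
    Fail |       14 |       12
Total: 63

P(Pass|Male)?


P(Pass|Male) = 9/(9+14) = 9/23

P = 9/23 ≈ 39.13%


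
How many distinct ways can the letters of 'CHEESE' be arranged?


Letters: 6, freq: {'C': 1, 'H': 1, 'E': 3, 'S': 1}
6!/(1!×1!×3!×1!) = 720/6 = 120

120


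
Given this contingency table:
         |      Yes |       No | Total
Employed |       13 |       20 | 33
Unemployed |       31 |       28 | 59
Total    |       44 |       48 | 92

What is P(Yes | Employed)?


P(Yes | Employed) = 13/(13+20) = 13/33

P(Yes|Employed) = 13/33 ≈ 39.39%


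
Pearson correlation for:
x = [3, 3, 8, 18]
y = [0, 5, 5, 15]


n=4, Σx=32, Σy=25, Σxy=325, Σx²=406, Σy²=275
r = (4×325 - 32×25)/√((4×406 - 32²)(4×275 - 25²))
= 500/√(600×475) = 500/√285000 ≈ 500/533.8539 ≈ 0.9366

r ≈ 0.9366
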